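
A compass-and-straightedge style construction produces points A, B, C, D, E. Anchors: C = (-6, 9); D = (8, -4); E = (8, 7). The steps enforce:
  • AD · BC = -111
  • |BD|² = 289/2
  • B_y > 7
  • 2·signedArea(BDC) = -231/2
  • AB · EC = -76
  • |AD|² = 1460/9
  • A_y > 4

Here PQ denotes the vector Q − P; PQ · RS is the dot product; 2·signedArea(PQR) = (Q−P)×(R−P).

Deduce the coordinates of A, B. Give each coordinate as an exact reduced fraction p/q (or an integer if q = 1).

A = (-4/3, 14/3)
B = (9/2, 15/2)

1. B_x = 9/2  [line -13·x + -14·y + 327/2 = 0 ∩ |BD|² = 289/2]
2. B_y = 15/2  [line -13·x + -14·y + 327/2 = 0 ∩ |BD|² = 289/2]
   → B = (9/2, 15/2)
3. A_x = -4/3  [line 14·x + -2·y + 28 = 0 ∩ |AD|² = 1460/9]
4. A_y = 14/3  [line 14·x + -2·y + 28 = 0 ∩ |AD|² = 1460/9]
   → A = (-4/3, 14/3)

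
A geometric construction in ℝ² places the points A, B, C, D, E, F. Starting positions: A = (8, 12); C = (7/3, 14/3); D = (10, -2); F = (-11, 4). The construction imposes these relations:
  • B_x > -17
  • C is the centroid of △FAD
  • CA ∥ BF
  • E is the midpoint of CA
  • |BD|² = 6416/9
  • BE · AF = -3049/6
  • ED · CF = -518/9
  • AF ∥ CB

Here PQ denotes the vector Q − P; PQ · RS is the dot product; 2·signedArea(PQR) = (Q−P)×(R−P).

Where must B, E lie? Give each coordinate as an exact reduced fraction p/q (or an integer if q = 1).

B = (-50/3, -10/3)
E = (31/6, 25/3)

1. B_x = -50/3  [CA ∥ BF ∩ AF ∥ CB]
2. B_y = -10/3  [CA ∥ BF ∩ AF ∥ CB]
   → B = (-50/3, -10/3)
3. E_x = 31/6  [E is the midpoint of CA]
4. E_y = 25/3  [E is the midpoint of CA]
   → E = (31/6, 25/3)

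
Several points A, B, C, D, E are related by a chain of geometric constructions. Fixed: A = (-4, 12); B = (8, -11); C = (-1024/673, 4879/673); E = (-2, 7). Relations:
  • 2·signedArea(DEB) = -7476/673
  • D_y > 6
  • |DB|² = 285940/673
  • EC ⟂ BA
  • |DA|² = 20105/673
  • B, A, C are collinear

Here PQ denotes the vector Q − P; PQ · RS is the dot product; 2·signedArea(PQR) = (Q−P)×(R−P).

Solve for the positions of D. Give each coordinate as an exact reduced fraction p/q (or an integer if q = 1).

D = (-1668/673, 4543/673)

1. D_x = -1668/673  [line 18·x + 10·y + -15406/673 = 0 ∩ |DB|² = 285940/673]
2. D_y = 4543/673  [line 18·x + 10·y + -15406/673 = 0 ∩ |DB|² = 285940/673]
   → D = (-1668/673, 4543/673)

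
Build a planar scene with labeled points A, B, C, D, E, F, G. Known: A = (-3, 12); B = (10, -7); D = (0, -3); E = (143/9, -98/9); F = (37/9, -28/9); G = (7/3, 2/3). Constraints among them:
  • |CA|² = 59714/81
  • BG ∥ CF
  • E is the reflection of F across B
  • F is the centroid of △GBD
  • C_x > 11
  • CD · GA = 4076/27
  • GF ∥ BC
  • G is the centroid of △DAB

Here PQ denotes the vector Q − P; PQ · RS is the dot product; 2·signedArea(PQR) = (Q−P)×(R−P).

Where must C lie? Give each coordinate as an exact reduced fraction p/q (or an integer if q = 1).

C = (106/9, -97/9)

1. C_x = 106/9  [BG ∥ CF ∩ GF ∥ BC]
2. C_y = -97/9  [BG ∥ CF ∩ GF ∥ BC]
   → C = (106/9, -97/9)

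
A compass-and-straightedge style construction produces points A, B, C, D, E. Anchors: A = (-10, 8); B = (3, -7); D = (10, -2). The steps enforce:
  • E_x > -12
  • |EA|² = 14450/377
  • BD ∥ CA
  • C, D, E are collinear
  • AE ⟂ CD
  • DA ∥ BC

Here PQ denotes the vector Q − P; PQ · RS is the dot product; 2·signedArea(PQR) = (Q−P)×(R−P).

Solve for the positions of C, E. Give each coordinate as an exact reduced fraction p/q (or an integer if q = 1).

C = (-17, 3)
E = (-4195/377, 721/377)

1. C_x = -17  [BD ∥ CA ∩ DA ∥ BC]
2. C_y = 3  [BD ∥ CA ∩ DA ∥ BC]
   → C = (-17, 3)
3. E_x = -4195/377  [C, D, E are collinear ∩ AE ⟂ CD]
4. E_y = 721/377  [C, D, E are collinear ∩ AE ⟂ CD]
   → E = (-4195/377, 721/377)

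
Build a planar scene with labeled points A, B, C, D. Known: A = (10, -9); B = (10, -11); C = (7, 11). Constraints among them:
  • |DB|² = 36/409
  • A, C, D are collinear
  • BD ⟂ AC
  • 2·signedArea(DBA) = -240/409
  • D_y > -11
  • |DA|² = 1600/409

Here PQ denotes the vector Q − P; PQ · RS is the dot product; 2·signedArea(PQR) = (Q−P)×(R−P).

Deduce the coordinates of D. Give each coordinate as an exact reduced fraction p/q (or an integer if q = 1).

D = (4210/409, -4481/409)

1. D_x = 4210/409  [A, C, D are collinear ∩ BD ⟂ AC]
2. D_y = -4481/409  [A, C, D are collinear ∩ BD ⟂ AC]
   → D = (4210/409, -4481/409)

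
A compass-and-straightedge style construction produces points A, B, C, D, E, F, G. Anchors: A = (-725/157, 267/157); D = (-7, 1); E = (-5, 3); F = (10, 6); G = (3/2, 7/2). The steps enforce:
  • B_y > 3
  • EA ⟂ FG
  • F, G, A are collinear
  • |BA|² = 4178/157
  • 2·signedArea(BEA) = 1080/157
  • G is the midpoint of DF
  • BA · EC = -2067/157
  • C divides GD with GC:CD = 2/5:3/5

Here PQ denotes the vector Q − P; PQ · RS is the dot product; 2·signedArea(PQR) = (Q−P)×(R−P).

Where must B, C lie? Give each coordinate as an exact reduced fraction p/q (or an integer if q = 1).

1. B_x = 0  [line 204/157·x + 60/157·y + -240/157 = 0 ∩ |BA|² = 4178/157]
2. B_y = 4  [line 204/157·x + 60/157·y + -240/157 = 0 ∩ |BA|² = 4178/157]
   → B = (0, 4)
3. C_x = -19/10  [BA · EC = -2067/157 ∩ C divides GD with GC:CD = 2/5:3/5]
4. C_y = 5/2  [BA · EC = -2067/157 ∩ C divides GD with GC:CD = 2/5:3/5]
   → C = (-19/10, 5/2)

B = (0, 4)
C = (-19/10, 5/2)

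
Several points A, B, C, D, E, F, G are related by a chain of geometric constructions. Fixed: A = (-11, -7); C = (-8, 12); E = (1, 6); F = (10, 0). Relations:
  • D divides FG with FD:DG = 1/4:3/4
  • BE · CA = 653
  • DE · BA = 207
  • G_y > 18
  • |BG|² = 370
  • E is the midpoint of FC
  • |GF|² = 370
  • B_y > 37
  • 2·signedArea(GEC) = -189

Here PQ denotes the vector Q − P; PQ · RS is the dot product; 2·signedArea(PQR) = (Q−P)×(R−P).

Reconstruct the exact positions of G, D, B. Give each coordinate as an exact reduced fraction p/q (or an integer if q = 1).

1. G_x = 13  [line -6·x + -9·y + 249 = 0 ∩ |GF|² = 370]
2. G_y = 19  [line -6·x + -9·y + 249 = 0 ∩ |GF|² = 370]
   → G = (13, 19)
3. D_x = 43/4  [D divides FG with FD:DG = 1/4:3/4]
4. D_y = 19/4  [D divides FG with FD:DG = 1/4:3/4]
   → D = (43/4, 19/4)
5. B_x = 16  [BE · CA = 653 ∩ DE · BA = 207]
6. B_y = 38  [BE · CA = 653 ∩ DE · BA = 207]
   → B = (16, 38)

B = (16, 38)
D = (43/4, 19/4)
G = (13, 19)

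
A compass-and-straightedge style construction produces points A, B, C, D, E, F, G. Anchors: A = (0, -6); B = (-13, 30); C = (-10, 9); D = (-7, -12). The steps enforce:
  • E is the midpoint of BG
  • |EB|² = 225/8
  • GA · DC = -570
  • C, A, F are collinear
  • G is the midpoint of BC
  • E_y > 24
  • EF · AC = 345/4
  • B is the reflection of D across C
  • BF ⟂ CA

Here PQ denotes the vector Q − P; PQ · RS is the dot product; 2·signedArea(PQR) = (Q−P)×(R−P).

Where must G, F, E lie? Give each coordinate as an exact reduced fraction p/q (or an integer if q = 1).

E = (-49/4, 99/4)
F = (-268/13, 324/13)
G = (-23/2, 39/2)

1. G_x = -23/2  [G is the midpoint of BC]
2. G_y = 39/2  [G is the midpoint of BC]
   → G = (-23/2, 39/2)
3. F_x = -268/13  [C, A, F are collinear ∩ BF ⟂ CA]
4. F_y = 324/13  [C, A, F are collinear ∩ BF ⟂ CA]
   → F = (-268/13, 324/13)
5. E_x = -49/4  [E is the midpoint of BG]
6. E_y = 99/4  [E is the midpoint of BG]
   → E = (-49/4, 99/4)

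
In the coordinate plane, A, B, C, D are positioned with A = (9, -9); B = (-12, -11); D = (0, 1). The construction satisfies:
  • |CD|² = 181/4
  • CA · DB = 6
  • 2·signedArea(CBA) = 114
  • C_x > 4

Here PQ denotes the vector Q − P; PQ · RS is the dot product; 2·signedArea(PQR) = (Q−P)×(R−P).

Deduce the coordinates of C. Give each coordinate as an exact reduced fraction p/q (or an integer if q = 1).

C = (9/2, -4)

1. C_x = 9/2  [2·signedArea(CBA) = 114 ∩ CA · DB = 6]
2. C_y = -4  [2·signedArea(CBA) = 114 ∩ CA · DB = 6]
   → C = (9/2, -4)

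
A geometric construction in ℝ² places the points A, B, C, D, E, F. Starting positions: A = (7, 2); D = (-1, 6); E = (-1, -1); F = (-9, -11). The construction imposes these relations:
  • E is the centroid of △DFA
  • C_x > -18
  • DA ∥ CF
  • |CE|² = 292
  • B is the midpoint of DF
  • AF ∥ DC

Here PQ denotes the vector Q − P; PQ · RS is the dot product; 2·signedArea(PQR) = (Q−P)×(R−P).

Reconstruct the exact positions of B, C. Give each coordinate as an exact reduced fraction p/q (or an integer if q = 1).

1. B_x = -5  [B is the midpoint of DF]
2. B_y = -5/2  [B is the midpoint of DF]
   → B = (-5, -5/2)
3. C_x = -17  [DA ∥ CF ∩ AF ∥ DC]
4. C_y = -7  [DA ∥ CF ∩ AF ∥ DC]
   → C = (-17, -7)

B = (-5, -5/2)
C = (-17, -7)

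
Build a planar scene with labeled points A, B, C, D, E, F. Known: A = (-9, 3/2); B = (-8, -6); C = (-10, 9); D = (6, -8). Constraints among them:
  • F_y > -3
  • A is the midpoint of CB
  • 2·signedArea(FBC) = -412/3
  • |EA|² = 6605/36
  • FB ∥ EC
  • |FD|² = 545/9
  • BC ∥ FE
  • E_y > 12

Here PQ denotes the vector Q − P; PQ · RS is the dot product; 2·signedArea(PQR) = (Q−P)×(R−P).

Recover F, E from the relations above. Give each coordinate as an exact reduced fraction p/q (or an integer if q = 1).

1. F_x = 2/3  [line -15·x + -2·y + 16/3 = 0 ∩ |FD|² = 545/9]
2. F_y = -7/3  [line -15·x + -2·y + 16/3 = 0 ∩ |FD|² = 545/9]
   → F = (2/3, -7/3)
3. E_x = -4/3  [FB ∥ EC ∩ BC ∥ FE]
4. E_y = 38/3  [FB ∥ EC ∩ BC ∥ FE]
   → E = (-4/3, 38/3)

E = (-4/3, 38/3)
F = (2/3, -7/3)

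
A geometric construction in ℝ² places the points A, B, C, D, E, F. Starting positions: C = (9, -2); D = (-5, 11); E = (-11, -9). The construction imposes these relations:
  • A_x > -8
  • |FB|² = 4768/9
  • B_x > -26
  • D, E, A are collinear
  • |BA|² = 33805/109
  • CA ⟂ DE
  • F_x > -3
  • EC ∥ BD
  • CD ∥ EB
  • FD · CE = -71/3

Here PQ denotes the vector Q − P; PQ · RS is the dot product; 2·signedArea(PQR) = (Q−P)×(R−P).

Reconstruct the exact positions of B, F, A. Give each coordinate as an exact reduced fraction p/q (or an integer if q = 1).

1. B_x = -25  [EC ∥ BD ∩ CD ∥ EB]
2. B_y = 4  [EC ∥ BD ∩ CD ∥ EB]
   → B = (-25, 4)
3. F_x = -7/3  [line 20·x + 7·y + 140/3 = 0 ∩ |FB|² = 4768/9]
4. F_y = 0  [line 20·x + 7·y + 140/3 = 0 ∩ |FB|² = 4768/9]
   → F = (-7/3, 0)
5. A_x = -809/109  [D, E, A are collinear ∩ CA ⟂ DE]
6. A_y = 319/109  [D, E, A are collinear ∩ CA ⟂ DE]
   → A = (-809/109, 319/109)

A = (-809/109, 319/109)
B = (-25, 4)
F = (-7/3, 0)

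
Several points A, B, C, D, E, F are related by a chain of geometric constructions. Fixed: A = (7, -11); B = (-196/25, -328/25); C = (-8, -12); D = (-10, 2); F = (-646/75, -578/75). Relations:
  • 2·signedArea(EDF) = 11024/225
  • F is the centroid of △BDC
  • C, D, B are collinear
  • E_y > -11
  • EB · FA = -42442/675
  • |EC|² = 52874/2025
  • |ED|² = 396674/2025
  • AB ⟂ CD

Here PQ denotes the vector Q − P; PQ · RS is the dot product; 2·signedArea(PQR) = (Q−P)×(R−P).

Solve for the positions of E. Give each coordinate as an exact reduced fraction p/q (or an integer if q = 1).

E = (-721/225, -2303/225)

1. E_x = -721/225  [2·signedArea(EDF) = 11024/225 ∩ EB · FA = -42442/675]
2. E_y = -2303/225  [2·signedArea(EDF) = 11024/225 ∩ EB · FA = -42442/675]
   → E = (-721/225, -2303/225)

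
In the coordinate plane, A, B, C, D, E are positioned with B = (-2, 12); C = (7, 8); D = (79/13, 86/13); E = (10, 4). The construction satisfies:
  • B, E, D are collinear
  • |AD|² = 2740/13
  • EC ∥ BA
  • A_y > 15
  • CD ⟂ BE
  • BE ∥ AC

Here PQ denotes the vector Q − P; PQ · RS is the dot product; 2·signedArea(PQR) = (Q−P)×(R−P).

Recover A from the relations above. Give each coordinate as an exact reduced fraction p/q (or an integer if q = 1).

1. A_x = -5  [BE ∥ AC ∩ EC ∥ BA]
2. A_y = 16  [BE ∥ AC ∩ EC ∥ BA]
   → A = (-5, 16)

A = (-5, 16)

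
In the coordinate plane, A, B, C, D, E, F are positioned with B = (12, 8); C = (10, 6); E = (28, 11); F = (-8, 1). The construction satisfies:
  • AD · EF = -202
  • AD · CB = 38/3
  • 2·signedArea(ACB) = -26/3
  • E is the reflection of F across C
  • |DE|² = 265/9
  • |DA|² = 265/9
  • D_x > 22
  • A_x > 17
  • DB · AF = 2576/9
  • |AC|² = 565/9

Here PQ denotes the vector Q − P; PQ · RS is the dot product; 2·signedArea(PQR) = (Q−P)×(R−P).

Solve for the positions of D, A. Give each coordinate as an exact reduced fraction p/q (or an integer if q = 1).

A = (52/3, 9)
D = (68/3, 10)

1. A_x = 52/3  [line -2·x + 2·y + 50/3 = 0 ∩ |AC|² = 565/9]
2. A_y = 9  [line -2·x + 2·y + 50/3 = 0 ∩ |AC|² = 565/9]
   → A = (52/3, 9)
3. D_x = 68/3  [DB · AF = 2576/9 ∩ AD · EF = -202]
4. D_y = 10  [DB · AF = 2576/9 ∩ AD · EF = -202]
   → D = (68/3, 10)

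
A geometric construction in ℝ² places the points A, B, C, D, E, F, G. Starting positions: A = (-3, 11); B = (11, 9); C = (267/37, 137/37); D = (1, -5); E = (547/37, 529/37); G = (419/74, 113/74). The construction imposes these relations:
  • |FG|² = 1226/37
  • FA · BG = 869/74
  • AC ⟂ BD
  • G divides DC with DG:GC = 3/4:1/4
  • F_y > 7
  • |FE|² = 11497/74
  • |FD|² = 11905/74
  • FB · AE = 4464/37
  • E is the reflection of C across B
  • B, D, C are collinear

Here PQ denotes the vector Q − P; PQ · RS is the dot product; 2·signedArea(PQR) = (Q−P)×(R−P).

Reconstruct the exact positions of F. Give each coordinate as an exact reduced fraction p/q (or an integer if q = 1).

F = (337/74, 531/74)

1. F_x = 337/74  [FA · BG = 869/74 ∩ FB · AE = 4464/37]
2. F_y = 531/74  [FA · BG = 869/74 ∩ FB · AE = 4464/37]
   → F = (337/74, 531/74)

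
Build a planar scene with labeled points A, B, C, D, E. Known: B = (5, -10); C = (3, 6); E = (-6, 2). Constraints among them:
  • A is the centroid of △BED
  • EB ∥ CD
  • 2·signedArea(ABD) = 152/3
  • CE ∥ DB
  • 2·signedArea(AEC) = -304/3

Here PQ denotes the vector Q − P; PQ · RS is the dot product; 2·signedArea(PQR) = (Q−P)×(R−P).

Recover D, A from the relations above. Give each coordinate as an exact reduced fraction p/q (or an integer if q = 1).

1. D_x = 14  [CE ∥ DB ∩ EB ∥ CD]
2. D_y = -6  [CE ∥ DB ∩ EB ∥ CD]
   → D = (14, -6)
3. A_x = 13/3  [A is the centroid of △BED]
4. A_y = -14/3  [A is the centroid of △BED]
   → A = (13/3, -14/3)

A = (13/3, -14/3)
D = (14, -6)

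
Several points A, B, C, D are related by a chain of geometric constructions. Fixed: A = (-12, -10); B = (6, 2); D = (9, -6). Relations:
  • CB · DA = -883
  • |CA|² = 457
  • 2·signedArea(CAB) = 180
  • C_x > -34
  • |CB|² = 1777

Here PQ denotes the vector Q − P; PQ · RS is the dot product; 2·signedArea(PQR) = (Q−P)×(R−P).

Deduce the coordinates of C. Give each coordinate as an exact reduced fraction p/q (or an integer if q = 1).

C = (-33, -14)

1. C_x = -33  [2·signedArea(CAB) = 180 ∩ CB · DA = -883]
2. C_y = -14  [2·signedArea(CAB) = 180 ∩ CB · DA = -883]
   → C = (-33, -14)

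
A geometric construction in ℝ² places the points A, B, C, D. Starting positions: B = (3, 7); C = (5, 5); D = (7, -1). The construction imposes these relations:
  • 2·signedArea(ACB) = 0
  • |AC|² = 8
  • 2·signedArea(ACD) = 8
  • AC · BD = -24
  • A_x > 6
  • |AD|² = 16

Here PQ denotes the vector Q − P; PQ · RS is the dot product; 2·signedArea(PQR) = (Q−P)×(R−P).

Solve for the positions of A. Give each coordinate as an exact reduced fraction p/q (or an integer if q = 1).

A = (7, 3)

1. A_x = 7  [2·signedArea(ACB) = 0 ∩ AC · BD = -24]
2. A_y = 3  [2·signedArea(ACB) = 0 ∩ AC · BD = -24]
   → A = (7, 3)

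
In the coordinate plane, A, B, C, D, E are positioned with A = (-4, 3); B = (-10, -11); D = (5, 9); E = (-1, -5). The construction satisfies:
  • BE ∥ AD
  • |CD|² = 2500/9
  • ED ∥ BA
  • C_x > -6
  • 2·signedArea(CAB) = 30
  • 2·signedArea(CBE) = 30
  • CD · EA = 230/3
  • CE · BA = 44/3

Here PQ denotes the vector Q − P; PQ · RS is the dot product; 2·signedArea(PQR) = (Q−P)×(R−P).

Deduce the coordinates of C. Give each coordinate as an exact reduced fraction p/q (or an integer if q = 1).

1. C_x = -5  [CD · EA = 230/3 ∩ CE · BA = 44/3]
2. C_y = -13/3  [CD · EA = 230/3 ∩ CE · BA = 44/3]
   → C = (-5, -13/3)

C = (-5, -13/3)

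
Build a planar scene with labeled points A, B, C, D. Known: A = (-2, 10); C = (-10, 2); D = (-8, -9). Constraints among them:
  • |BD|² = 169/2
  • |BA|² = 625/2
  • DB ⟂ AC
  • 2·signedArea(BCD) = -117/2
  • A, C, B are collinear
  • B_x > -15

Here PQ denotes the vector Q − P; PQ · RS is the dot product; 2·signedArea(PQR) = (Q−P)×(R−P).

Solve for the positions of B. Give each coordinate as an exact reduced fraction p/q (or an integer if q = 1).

1. B_x = -29/2  [A, C, B are collinear ∩ DB ⟂ AC]
2. B_y = -5/2  [A, C, B are collinear ∩ DB ⟂ AC]
   → B = (-29/2, -5/2)

B = (-29/2, -5/2)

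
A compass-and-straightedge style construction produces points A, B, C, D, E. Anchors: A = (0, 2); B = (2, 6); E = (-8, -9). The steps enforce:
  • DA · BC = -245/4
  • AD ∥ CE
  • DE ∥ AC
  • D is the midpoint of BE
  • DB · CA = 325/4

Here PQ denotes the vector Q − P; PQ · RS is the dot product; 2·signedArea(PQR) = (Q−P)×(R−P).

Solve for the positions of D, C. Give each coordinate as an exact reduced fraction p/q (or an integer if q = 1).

1. D_x = -3  [D is the midpoint of BE]
2. D_y = -3/2  [D is the midpoint of BE]
   → D = (-3, -3/2)
3. C_x = -5  [AD ∥ CE ∩ DE ∥ AC]
4. C_y = -11/2  [AD ∥ CE ∩ DE ∥ AC]
   → C = (-5, -11/2)

C = (-5, -11/2)
D = (-3, -3/2)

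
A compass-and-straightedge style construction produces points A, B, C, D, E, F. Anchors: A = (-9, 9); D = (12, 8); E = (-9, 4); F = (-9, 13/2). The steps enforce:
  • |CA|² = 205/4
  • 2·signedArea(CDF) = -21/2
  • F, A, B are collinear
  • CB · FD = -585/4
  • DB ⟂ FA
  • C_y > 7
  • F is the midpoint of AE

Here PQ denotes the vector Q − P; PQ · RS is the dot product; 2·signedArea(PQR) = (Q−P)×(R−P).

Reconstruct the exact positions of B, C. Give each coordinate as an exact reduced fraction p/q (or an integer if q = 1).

B = (-9, 8)
C = (-2, 15/2)

1. B_x = -9  [F, A, B are collinear ∩ DB ⟂ FA]
2. B_y = 8  [F, A, B are collinear ∩ DB ⟂ FA]
   → B = (-9, 8)
3. C_x = -2  [2·signedArea(CDF) = -21/2 ∩ CB · FD = -585/4]
4. C_y = 15/2  [2·signedArea(CDF) = -21/2 ∩ CB · FD = -585/4]
   → C = (-2, 15/2)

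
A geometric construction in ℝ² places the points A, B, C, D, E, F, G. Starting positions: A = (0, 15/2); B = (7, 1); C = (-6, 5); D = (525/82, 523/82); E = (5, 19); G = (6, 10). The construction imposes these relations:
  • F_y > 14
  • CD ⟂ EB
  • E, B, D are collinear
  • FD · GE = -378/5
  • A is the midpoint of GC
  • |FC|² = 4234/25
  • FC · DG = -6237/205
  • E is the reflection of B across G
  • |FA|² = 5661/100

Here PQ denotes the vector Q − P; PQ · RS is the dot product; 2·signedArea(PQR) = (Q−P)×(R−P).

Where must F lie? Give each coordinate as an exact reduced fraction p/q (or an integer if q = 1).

F = (3, 72/5)

1. F_x = 3  [line 33/82·x + -297/82·y + 20889/410 = 0 ∩ |FA|² = 5661/100]
2. F_y = 72/5  [line 33/82·x + -297/82·y + 20889/410 = 0 ∩ |FA|² = 5661/100]
   → F = (3, 72/5)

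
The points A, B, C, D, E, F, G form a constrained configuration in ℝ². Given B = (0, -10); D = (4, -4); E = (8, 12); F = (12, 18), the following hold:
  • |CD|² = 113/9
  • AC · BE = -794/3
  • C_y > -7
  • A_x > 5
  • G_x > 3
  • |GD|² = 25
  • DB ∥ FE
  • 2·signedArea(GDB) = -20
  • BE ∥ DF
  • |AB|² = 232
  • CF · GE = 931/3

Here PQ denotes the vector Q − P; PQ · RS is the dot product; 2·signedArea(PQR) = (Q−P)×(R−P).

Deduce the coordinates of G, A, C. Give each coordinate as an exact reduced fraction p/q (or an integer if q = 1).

1. G_x = 4  [line 6·x + -4·y + -20 = 0 ∩ |GD|² = 25]
2. G_y = 1  [line 6·x + -4·y + -20 = 0 ∩ |GD|² = 25]
   → G = (4, 1)
3. C_x = 4/3  [line -4·x + -11·y + -193/3 = 0 ∩ |CD|² = 113/9]
4. C_y = -19/3  [line -4·x + -11·y + -193/3 = 0 ∩ |CD|² = 113/9]
   → C = (4/3, -19/3)
5. A_x = 6  [line -8·x + -22·y + 136 = 0 ∩ |AB|² = 232]
6. A_y = 4  [line -8·x + -22·y + 136 = 0 ∩ |AB|² = 232]
   → A = (6, 4)

A = (6, 4)
C = (4/3, -19/3)
G = (4, 1)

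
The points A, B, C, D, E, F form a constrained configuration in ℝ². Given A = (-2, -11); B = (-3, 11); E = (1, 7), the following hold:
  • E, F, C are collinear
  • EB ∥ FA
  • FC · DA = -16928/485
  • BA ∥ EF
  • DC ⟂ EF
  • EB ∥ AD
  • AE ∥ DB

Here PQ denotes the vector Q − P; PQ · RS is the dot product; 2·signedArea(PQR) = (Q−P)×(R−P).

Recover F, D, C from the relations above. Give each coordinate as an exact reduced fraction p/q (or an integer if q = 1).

1. F_x = 2  [EB ∥ FA ∩ BA ∥ EF]
2. F_y = -15  [EB ∥ FA ∩ BA ∥ EF]
   → F = (2, -15)
3. D_x = -6  [AE ∥ DB ∩ EB ∥ AD]
4. D_y = -7  [AE ∥ DB ∩ EB ∥ AD]
   → D = (-6, -7)
5. C_x = 786/485  [E, F, C are collinear ∩ DC ⟂ EF]
6. C_y = -3227/485  [E, F, C are collinear ∩ DC ⟂ EF]
   → C = (786/485, -3227/485)

C = (786/485, -3227/485)
D = (-6, -7)
F = (2, -15)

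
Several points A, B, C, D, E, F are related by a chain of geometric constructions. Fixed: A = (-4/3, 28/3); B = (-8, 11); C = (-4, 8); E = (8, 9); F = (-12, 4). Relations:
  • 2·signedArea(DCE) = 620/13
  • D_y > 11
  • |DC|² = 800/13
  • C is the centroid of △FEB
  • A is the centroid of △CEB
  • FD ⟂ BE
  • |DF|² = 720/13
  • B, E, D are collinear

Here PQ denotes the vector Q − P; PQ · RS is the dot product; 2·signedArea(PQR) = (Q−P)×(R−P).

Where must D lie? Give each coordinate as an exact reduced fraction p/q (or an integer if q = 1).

D = (-144/13, 148/13)

1. D_x = -144/13  [B, E, D are collinear ∩ FD ⟂ BE]
2. D_y = 148/13  [B, E, D are collinear ∩ FD ⟂ BE]
   → D = (-144/13, 148/13)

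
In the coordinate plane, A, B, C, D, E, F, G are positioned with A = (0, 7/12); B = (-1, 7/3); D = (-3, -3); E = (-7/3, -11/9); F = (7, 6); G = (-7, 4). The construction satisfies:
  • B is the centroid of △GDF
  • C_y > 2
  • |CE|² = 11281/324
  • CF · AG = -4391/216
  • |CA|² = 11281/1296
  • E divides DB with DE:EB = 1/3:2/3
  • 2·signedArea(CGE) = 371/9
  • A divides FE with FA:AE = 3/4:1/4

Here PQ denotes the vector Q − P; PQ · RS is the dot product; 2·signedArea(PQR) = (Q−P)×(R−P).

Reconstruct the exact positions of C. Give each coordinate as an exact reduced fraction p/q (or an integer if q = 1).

1. C_x = 7/3  [CF · AG = -4391/216 ∩ 2·signedArea(CGE) = 371/9]
2. C_y = 43/18  [CF · AG = -4391/216 ∩ 2·signedArea(CGE) = 371/9]
   → C = (7/3, 43/18)

C = (7/3, 43/18)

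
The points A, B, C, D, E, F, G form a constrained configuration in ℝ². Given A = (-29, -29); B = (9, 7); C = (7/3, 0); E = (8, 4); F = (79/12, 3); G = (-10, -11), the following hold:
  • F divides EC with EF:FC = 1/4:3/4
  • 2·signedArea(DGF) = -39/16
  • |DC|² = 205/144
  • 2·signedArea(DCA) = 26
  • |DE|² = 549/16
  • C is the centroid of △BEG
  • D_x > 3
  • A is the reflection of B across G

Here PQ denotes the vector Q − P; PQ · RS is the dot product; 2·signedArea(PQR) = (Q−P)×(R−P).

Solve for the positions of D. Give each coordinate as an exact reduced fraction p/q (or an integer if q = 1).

D = (7/2, 1/4)

1. D_x = 7/2  [2·signedArea(DCA) = 26 ∩ 2·signedArea(DGF) = -39/16]
2. D_y = 1/4  [2·signedArea(DCA) = 26 ∩ 2·signedArea(DGF) = -39/16]
   → D = (7/2, 1/4)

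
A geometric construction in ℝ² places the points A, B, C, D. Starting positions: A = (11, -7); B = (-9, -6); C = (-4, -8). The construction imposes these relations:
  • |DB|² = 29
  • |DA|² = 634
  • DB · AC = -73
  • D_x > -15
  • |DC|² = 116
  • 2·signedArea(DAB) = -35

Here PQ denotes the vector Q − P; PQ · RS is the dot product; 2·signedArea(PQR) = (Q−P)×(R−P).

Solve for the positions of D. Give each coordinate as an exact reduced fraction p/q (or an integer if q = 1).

D = (-14, -4)

1. D_x = -14  [DB · AC = -73 ∩ 2·signedArea(DAB) = -35]
2. D_y = -4  [DB · AC = -73 ∩ 2·signedArea(DAB) = -35]
   → D = (-14, -4)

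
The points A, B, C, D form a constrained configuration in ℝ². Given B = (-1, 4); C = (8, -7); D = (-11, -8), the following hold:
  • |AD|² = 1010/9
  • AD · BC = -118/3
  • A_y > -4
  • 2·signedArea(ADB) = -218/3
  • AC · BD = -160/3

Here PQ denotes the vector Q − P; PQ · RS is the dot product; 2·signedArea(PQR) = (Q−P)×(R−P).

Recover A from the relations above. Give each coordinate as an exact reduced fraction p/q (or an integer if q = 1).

A = (-4/3, -11/3)

1. A_x = -4/3  [2·signedArea(ADB) = -218/3 ∩ AD · BC = -118/3]
2. A_y = -11/3  [2·signedArea(ADB) = -218/3 ∩ AD · BC = -118/3]
   → A = (-4/3, -11/3)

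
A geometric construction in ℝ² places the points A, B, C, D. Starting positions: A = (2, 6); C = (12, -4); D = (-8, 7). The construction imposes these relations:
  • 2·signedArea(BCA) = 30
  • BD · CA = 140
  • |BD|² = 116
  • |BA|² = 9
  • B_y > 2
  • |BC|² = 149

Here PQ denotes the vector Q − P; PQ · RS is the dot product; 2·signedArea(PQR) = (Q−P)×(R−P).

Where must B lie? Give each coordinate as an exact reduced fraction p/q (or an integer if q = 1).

1. B_x = 2  [BD · CA = 140 ∩ 2·signedArea(BCA) = 30]
2. B_y = 3  [BD · CA = 140 ∩ 2·signedArea(BCA) = 30]
   → B = (2, 3)

B = (2, 3)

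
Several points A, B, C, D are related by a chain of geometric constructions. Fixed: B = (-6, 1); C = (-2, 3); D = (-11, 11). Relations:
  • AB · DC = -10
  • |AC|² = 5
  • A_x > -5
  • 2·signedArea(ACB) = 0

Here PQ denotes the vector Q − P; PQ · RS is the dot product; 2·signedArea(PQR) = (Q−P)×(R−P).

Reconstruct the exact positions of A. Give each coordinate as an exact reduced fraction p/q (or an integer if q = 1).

1. A_x = -4  [2·signedArea(ACB) = 0 ∩ AB · DC = -10]
2. A_y = 2  [2·signedArea(ACB) = 0 ∩ AB · DC = -10]
   → A = (-4, 2)

A = (-4, 2)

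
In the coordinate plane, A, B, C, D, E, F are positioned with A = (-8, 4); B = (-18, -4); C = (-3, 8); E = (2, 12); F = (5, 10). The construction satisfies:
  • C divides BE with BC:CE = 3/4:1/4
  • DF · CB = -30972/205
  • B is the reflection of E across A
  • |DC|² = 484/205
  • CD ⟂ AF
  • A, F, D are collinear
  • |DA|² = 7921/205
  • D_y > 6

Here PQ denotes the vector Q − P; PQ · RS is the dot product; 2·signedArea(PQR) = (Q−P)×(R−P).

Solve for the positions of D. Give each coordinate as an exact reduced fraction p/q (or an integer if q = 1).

1. D_x = -483/205  [A, F, D are collinear ∩ CD ⟂ AF]
2. D_y = 1354/205  [A, F, D are collinear ∩ CD ⟂ AF]
   → D = (-483/205, 1354/205)

D = (-483/205, 1354/205)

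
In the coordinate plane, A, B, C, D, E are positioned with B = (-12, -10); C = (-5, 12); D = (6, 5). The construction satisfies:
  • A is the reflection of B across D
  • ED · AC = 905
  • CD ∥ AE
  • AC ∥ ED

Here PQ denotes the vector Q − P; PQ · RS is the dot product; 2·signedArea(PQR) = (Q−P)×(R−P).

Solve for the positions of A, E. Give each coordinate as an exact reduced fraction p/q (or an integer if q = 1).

A = (24, 20)
E = (35, 13)

1. A_x = 24  [A is the reflection of B across D]
2. A_y = 20  [A is the reflection of B across D]
   → A = (24, 20)
3. E_x = 35  [AC ∥ ED ∩ CD ∥ AE]
4. E_y = 13  [AC ∥ ED ∩ CD ∥ AE]
   → E = (35, 13)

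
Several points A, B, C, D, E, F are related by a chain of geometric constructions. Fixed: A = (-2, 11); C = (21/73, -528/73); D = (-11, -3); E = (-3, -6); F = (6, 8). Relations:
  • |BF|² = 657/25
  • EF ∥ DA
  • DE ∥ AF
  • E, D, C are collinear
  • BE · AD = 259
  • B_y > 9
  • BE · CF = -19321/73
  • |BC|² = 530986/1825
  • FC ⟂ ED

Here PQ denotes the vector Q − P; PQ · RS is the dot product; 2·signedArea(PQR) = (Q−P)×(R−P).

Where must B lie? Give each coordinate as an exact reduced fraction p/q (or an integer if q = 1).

1. B_x = 6/5  [BE · AD = 259 ∩ BE · CF = -19321/73]
2. B_y = 49/5  [BE · AD = 259 ∩ BE · CF = -19321/73]
   → B = (6/5, 49/5)

B = (6/5, 49/5)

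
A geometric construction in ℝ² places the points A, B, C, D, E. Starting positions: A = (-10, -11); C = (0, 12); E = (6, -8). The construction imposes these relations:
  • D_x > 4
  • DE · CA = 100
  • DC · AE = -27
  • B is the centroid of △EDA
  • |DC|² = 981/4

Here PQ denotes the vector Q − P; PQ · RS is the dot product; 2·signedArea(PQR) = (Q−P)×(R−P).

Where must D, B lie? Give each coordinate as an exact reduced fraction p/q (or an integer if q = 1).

B = (1/6, -22/3)
D = (9/2, -3)

1. D_x = 9/2  [DE · CA = 100 ∩ DC · AE = -27]
2. D_y = -3  [DE · CA = 100 ∩ DC · AE = -27]
   → D = (9/2, -3)
3. B_x = 1/6  [B is the centroid of △EDA]
4. B_y = -22/3  [B is the centroid of △EDA]
   → B = (1/6, -22/3)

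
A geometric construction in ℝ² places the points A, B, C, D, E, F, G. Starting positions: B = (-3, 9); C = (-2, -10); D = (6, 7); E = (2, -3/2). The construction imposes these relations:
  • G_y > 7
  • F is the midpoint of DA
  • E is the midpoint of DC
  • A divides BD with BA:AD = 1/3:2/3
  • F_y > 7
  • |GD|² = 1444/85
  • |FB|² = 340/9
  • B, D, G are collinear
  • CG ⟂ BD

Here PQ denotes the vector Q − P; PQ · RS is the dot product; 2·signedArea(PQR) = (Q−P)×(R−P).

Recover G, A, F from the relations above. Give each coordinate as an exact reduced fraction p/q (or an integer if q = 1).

1. G_x = 168/85  [B, D, G are collinear ∩ CG ⟂ BD]
2. G_y = 671/85  [B, D, G are collinear ∩ CG ⟂ BD]
   → G = (168/85, 671/85)
3. A_x = 0  [A divides BD with BA:AD = 1/3:2/3]
4. A_y = 25/3  [A divides BD with BA:AD = 1/3:2/3]
   → A = (0, 25/3)
5. F_x = 3  [F is the midpoint of DA]
6. F_y = 23/3  [F is the midpoint of DA]
   → F = (3, 23/3)

A = (0, 25/3)
F = (3, 23/3)
G = (168/85, 671/85)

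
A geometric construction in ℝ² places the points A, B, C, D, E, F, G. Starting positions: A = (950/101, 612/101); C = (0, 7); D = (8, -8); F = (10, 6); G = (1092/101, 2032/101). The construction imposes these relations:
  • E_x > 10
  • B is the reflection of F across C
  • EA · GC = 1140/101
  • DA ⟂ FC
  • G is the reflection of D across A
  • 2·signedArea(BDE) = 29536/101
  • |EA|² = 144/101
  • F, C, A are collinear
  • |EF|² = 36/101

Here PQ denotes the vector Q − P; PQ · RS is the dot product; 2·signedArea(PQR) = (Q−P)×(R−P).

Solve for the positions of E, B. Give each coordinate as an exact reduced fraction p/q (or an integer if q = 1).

B = (-10, 8)
E = (1070/101, 600/101)

1. E_x = 1070/101  [line 1092/101·x + 1325/101·y + -19440/101 = 0 ∩ |EA|² = 144/101]
2. E_y = 600/101  [line 1092/101·x + 1325/101·y + -19440/101 = 0 ∩ |EA|² = 144/101]
   → E = (1070/101, 600/101)
3. B_x = -10  [B is the reflection of F across C]
4. B_y = 8  [B is the reflection of F across C]
   → B = (-10, 8)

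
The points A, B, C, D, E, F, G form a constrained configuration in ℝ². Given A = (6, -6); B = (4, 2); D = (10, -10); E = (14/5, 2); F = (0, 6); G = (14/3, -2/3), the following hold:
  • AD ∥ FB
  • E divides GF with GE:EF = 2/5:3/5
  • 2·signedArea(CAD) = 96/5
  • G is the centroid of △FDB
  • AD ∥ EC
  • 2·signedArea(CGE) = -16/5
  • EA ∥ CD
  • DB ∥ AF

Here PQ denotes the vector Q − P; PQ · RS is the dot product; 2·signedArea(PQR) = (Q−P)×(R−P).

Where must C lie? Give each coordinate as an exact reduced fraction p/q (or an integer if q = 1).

C = (34/5, -2)

1. C_x = 34/5  [EA ∥ CD ∩ AD ∥ EC]
2. C_y = -2  [EA ∥ CD ∩ AD ∥ EC]
   → C = (34/5, -2)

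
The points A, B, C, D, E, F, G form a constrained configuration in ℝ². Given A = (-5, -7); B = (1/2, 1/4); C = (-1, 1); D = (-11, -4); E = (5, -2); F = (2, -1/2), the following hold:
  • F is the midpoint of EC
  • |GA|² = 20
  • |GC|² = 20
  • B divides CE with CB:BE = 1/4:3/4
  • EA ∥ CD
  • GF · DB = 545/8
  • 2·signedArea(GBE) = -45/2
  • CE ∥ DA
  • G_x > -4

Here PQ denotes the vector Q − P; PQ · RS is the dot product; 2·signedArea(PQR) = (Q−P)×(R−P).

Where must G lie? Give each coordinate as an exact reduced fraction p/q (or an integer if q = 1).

G = (-3, -3)

1. G_x = -3  [2·signedArea(GBE) = -45/2 ∩ GF · DB = 545/8]
2. G_y = -3  [2·signedArea(GBE) = -45/2 ∩ GF · DB = 545/8]
   → G = (-3, -3)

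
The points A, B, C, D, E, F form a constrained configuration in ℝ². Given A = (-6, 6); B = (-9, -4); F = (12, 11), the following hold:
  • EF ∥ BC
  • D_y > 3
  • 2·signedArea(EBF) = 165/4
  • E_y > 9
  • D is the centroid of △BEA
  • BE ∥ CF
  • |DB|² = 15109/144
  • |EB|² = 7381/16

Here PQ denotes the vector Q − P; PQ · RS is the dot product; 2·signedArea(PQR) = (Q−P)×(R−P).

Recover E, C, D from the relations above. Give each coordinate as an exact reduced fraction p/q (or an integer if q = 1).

1. E_x = 15/2  [line -15·x + 21·y + -369/4 = 0 ∩ |EB|² = 7381/16]
2. E_y = 39/4  [line -15·x + 21·y + -369/4 = 0 ∩ |EB|² = 7381/16]
   → E = (15/2, 39/4)
3. C_x = -9/2  [BE ∥ CF ∩ EF ∥ BC]
4. C_y = -11/4  [BE ∥ CF ∩ EF ∥ BC]
   → C = (-9/2, -11/4)
5. D_x = -5/2  [D is the centroid of △BEA]
6. D_y = 47/12  [D is the centroid of △BEA]
   → D = (-5/2, 47/12)

C = (-9/2, -11/4)
D = (-5/2, 47/12)
E = (15/2, 39/4)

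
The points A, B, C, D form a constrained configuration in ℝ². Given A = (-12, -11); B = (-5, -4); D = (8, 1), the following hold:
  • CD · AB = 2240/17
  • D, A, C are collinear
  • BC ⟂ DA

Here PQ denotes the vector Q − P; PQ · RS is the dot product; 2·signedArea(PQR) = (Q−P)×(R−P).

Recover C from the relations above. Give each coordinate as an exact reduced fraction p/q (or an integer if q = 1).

C = (-64/17, -103/17)

1. C_x = -64/17  [D, A, C are collinear ∩ BC ⟂ DA]
2. C_y = -103/17  [D, A, C are collinear ∩ BC ⟂ DA]
   → C = (-64/17, -103/17)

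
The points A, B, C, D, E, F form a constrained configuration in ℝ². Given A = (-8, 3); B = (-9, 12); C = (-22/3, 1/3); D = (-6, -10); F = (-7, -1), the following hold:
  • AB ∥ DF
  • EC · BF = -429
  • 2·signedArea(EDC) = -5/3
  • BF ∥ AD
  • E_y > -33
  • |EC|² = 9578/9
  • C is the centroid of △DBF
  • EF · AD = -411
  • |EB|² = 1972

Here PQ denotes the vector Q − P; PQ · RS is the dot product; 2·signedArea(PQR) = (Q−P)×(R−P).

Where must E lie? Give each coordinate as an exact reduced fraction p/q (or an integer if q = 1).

E = (-3, -32)

1. E_x = -3  [EC · BF = -429 ∩ 2·signedArea(EDC) = -5/3]
2. E_y = -32  [EC · BF = -429 ∩ 2·signedArea(EDC) = -5/3]
   → E = (-3, -32)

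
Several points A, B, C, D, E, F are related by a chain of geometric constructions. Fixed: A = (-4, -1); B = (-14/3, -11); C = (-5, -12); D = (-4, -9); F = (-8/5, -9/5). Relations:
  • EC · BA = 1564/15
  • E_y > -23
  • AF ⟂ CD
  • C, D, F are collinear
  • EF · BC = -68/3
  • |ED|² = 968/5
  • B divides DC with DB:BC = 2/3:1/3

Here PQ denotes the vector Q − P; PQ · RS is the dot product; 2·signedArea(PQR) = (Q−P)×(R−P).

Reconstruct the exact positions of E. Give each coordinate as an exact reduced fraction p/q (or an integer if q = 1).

E = (-42/5, -111/5)

1. E_x = -42/5  [EC · BA = 1564/15 ∩ EF · BC = -68/3]
2. E_y = -111/5  [EC · BA = 1564/15 ∩ EF · BC = -68/3]
   → E = (-42/5, -111/5)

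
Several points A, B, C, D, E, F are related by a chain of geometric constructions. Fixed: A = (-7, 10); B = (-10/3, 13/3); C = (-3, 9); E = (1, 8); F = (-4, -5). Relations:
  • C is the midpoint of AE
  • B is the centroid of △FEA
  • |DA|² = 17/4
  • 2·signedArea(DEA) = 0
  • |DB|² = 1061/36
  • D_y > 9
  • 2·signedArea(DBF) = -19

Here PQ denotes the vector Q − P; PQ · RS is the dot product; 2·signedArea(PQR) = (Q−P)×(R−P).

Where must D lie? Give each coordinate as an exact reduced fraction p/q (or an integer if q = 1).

D = (-5, 19/2)

1. D_x = -5  [2·signedArea(DEA) = 0 ∩ 2·signedArea(DBF) = -19]
2. D_y = 19/2  [2·signedArea(DEA) = 0 ∩ 2·signedArea(DBF) = -19]
   → D = (-5, 19/2)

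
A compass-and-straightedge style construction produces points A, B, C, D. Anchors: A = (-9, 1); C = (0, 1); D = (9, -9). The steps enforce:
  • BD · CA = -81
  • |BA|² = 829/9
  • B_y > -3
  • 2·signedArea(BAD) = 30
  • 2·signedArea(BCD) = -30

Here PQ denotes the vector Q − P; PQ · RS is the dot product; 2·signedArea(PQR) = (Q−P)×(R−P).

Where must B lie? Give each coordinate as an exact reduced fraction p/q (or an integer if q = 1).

B = (0, -7/3)

1. B_x = 0  [2·signedArea(BCD) = -30 ∩ BD · CA = -81]
2. B_y = -7/3  [2·signedArea(BCD) = -30 ∩ BD · CA = -81]
   → B = (0, -7/3)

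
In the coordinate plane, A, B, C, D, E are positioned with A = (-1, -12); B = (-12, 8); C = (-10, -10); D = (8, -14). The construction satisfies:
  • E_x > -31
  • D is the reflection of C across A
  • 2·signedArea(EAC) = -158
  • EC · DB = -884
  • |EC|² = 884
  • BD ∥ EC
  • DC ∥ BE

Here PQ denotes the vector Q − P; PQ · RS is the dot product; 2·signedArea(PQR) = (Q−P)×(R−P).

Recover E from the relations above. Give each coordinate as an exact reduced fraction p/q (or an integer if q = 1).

E = (-30, 12)

1. E_x = -30  [BD ∥ EC ∩ DC ∥ BE]
2. E_y = 12  [BD ∥ EC ∩ DC ∥ BE]
   → E = (-30, 12)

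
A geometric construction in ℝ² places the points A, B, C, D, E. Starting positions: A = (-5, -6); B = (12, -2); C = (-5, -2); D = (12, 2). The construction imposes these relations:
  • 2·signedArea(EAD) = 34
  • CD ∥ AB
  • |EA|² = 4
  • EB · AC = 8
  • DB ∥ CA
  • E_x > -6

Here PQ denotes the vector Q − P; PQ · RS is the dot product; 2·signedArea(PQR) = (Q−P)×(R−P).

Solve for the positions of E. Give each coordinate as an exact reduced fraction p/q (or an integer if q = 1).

1. E_x = -5  [EB · AC = 8 ∩ 2·signedArea(EAD) = 34]
2. E_y = -4  [EB · AC = 8 ∩ 2·signedArea(EAD) = 34]
   → E = (-5, -4)

E = (-5, -4)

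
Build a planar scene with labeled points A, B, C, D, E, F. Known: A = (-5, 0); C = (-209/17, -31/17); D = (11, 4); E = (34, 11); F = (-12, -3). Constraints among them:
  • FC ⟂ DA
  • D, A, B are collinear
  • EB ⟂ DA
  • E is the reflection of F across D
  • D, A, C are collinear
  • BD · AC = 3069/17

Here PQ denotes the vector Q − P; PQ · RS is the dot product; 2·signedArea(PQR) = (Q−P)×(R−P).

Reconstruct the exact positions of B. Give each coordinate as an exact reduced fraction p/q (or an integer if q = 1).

1. B_x = 583/17  [D, A, B are collinear ∩ EB ⟂ DA]
2. B_y = 167/17  [D, A, B are collinear ∩ EB ⟂ DA]
   → B = (583/17, 167/17)

B = (583/17, 167/17)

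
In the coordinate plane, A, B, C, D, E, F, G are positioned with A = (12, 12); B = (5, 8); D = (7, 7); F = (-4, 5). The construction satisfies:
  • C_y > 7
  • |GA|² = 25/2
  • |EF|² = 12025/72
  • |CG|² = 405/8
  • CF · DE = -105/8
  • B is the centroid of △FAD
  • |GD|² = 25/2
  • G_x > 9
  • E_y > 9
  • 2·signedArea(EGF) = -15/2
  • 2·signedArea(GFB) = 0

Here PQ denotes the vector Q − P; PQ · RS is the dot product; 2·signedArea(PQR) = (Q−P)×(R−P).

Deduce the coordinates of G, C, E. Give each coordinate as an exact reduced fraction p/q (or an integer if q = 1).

1. G_x = 19/2  [line -3·x + 9·y + -57 = 0 ∩ |GD|² = 25/2]
2. G_y = 19/2  [line -3·x + 9·y + -57 = 0 ∩ |GD|² = 25/2]
   → G = (19/2, 19/2)
3. E_x = 97/12  [line 9/2·x + -27/2·y + 93 = 0 ∩ |EF|² = 12025/72]
4. E_y = 115/12  [line 9/2·x + -27/2·y + 93 = 0 ∩ |EF|² = 12025/72]
   → E = (97/12, 115/12)
5. C_x = 11/4  [line -13/12·x + -31/12·y + 521/24 = 0 ∩ |CG|² = 405/8]
6. C_y = 29/4  [line -13/12·x + -31/12·y + 521/24 = 0 ∩ |CG|² = 405/8]
   → C = (11/4, 29/4)

C = (11/4, 29/4)
E = (97/12, 115/12)
G = (19/2, 19/2)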